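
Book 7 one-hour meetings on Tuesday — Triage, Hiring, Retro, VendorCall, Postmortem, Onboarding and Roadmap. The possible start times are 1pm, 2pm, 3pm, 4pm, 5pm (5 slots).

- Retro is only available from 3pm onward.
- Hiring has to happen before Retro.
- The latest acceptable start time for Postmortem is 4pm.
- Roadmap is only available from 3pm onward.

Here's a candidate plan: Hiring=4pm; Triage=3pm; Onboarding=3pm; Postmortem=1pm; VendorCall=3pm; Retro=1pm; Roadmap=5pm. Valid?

No. Hiring has to happen before Retro is not satisfied.

Retro is only available from 3pm onward — violated.
The latest acceptable start time for Postmortem is 4pm — holds.
Hiring has to happen before Retro — violated.
Roadmap is only available from 3pm onward — holds.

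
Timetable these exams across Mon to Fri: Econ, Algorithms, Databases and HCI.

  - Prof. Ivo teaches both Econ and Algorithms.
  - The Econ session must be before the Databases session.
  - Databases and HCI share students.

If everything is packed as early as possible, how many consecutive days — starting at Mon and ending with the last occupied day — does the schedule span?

The precedence chain requires at least 2 distinct days.
2 works (last occupied day: Tue): for example Algorithms -> Tue, Econ -> Mon, Databases -> Tue, HCI -> Mon.

2 days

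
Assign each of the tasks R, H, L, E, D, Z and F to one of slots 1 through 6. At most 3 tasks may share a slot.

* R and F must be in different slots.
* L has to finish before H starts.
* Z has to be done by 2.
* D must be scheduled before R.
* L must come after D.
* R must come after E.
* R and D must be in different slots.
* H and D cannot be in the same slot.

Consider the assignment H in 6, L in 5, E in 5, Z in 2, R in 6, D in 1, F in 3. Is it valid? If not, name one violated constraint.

Valid

L has to finish before H starts — holds.
Z has to be done by 2 — holds.
L must come after D — holds.
H and D cannot be in the same slot — holds.
At most 3 tasks may share a slot — holds.
R and D must be in different slots — holds.
D must be scheduled before R — holds.
R and F must be in different slots — holds.
R must come after E — holds.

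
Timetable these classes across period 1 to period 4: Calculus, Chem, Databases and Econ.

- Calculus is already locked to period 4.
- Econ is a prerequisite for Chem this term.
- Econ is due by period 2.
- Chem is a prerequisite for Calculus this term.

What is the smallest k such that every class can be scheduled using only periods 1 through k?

4 periods

The precedence chain requires at least 3 distinct periods.
Calculus can't be placed before period 4, so the schedule must run through at least period 4.
4 works (last occupied period: period 4): for example Econ=period 1, Databases=period 1, Calculus=period 4, Chem=period 2.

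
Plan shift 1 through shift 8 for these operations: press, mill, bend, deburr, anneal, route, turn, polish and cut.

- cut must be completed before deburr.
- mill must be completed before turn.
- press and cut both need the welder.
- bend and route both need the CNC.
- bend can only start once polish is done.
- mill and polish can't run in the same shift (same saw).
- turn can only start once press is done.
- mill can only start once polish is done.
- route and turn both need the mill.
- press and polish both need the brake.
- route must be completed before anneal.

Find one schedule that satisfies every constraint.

route in shift 1; turn in shift 3; polish in shift 1; deburr in shift 2; press in shift 2; mill in shift 2; anneal in shift 2; bend in shift 2; cut in shift 1

Checking: route(shift 1) before anneal(shift 2); mill(shift 2) before turn(shift 3); polish(shift 1) before mill(shift 2); press(shift 2) before turn(shift 3); cut(shift 1) before deburr(shift 2); polish(shift 1) before bend(shift 2); mill(shift 2) != polish(shift 1); route(shift 1) != turn(shift 3); press(shift 2) != polish(shift 1); press(shift 2) != cut(shift 1); bend(shift 2) != route(shift 1).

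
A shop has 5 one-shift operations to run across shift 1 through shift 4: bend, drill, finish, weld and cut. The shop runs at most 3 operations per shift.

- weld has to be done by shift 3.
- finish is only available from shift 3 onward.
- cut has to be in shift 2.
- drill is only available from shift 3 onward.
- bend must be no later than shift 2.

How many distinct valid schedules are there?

24

Splitting on bend: it can be shift 1 (12), shift 2 (12). Listing each branch's schedules as (drill, finish, weld, cut) by shift number:
bend=shift 1: (3,3,1,2) (3,3,2,2) (3,3,3,2) (3,4,1,2) (3,4,2,2) (3,4,3,2) (4,3,1,2) (4,3,2,2) (4,3,3,2) (4,4,1,2) (4,4,2,2) (4,4,3,2) — 12.
bend=shift 2: (3,3,1,2) (3,3,2,2) (3,3,3,2) (3,4,1,2) (3,4,2,2) (3,4,3,2) (4,3,1,2) (4,3,2,2) (4,3,3,2) (4,4,1,2) (4,4,2,2) (4,4,3,2) — 12.
Summing: 12 + 12 = 24.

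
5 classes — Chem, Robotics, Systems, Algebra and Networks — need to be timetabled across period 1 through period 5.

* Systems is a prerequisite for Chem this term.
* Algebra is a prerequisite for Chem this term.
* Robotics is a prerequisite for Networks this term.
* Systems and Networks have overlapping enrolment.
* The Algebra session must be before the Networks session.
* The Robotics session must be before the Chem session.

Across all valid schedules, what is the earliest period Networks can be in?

period 2

Precedence pushes Networks to at least period 2.
Networks at period 2 is achievable: Systems -> period 1, Networks -> period 2, Algebra -> period 1, Robotics -> period 1, Chem -> period 2.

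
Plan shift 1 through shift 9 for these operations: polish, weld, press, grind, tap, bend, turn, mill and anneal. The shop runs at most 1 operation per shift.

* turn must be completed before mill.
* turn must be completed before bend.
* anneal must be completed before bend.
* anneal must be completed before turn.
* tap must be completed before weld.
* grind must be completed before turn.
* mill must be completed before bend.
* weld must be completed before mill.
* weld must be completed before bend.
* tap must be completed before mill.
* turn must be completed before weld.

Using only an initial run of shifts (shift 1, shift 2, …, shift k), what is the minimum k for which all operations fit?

The precedence chain requires at least 5 distinct shifts.
With at most 1 per shift and 9 operations, at least 9 shifts are needed.
9 works (last occupied shift: shift 9): for example turn=shift 3; anneal=shift 1; polish=shift 8; bend=shift 7; grind=shift 2; weld=shift 5; press=shift 9; mill=shift 6; tap=shift 4.

9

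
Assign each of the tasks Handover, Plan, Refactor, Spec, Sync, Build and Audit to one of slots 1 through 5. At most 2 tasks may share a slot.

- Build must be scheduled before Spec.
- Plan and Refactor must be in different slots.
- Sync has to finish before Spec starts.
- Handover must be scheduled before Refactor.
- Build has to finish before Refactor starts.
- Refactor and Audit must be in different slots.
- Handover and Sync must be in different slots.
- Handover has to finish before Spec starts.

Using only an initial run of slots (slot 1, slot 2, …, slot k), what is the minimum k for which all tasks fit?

4 slots

The precedence chain requires at least 2 distinct slots.
With at most 2 per slot and 7 tasks, at least 4 slots are needed.
4 works (last occupied slot: 4): for example Spec in 3; Refactor in 2; Audit in 4; Handover in 1; Sync in 2; Build in 1; Plan in 3.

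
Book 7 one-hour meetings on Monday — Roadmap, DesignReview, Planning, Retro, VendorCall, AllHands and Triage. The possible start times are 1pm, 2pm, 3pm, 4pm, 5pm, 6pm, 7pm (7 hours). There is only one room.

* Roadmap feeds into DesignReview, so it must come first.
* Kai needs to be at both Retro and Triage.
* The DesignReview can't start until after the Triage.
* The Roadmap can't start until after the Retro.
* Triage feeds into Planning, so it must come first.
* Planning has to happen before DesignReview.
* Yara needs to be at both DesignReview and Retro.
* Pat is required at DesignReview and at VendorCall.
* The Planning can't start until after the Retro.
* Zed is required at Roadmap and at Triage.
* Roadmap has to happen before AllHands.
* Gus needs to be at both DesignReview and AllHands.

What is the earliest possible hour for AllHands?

3pm

Precedence pushes AllHands to at least 3pm.
AllHands at 3pm is achievable: VendorCall in 7pm; DesignReview in 6pm; Retro in 1pm; Roadmap in 2pm; Planning in 5pm; AllHands in 3pm; Triage in 4pm.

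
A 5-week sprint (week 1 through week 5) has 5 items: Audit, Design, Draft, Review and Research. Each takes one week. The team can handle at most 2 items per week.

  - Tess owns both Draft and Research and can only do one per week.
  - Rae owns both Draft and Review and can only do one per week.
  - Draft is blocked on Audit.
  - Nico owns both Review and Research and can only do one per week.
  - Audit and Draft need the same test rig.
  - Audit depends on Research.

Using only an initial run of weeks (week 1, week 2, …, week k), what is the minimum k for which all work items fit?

The precedence chain requires at least 3 distinct weeks.
With at most 2 per week and 5 work items, at least 3 weeks are needed.
3 works (last occupied week: week 3): for example Design=week 1; Audit=week 2; Review=week 2; Draft=week 3; Research=week 1.

3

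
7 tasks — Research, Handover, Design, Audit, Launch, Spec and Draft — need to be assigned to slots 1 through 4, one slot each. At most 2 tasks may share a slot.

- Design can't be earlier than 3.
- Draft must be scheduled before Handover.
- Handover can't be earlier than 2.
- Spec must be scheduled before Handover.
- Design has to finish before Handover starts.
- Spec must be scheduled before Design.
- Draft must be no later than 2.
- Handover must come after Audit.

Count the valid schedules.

Splitting on Research: it can be 1 (12), 2 (12), 3 (12), 4 (18). Listing each branch's schedules as (Handover, Design, Audit, Launch, Spec, Draft):
Research=1: (4,3,1,3,2,2) (4,3,1,4,2,2) (4,3,2,3,1,2) (4,3,2,3,2,1) (4,3,2,4,1,2) (4,3,2,4,2,1) (4,3,3,1,2,2) (4,3,3,2,1,2) (4,3,3,2,2,1) (4,3,3,4,1,2) (4,3,3,4,2,1) (4,3,3,4,2,2) — 12.
Research=2: (4,3,1,3,1,2) (4,3,1,3,2,1) (4,3,1,4,1,2) (4,3,1,4,2,1) (4,3,2,3,1,1) (4,3,2,4,1,1) (4,3,3,1,1,2) (4,3,3,1,2,1) (4,3,3,2,1,1) (4,3,3,4,1,1) (4,3,3,4,1,2) (4,3,3,4,2,1) — 12.
Research=3: (4,3,1,1,2,2) (4,3,1,2,1,2) (4,3,1,2,2,1) (4,3,1,4,1,2) (4,3,1,4,2,1) (4,3,1,4,2,2) (4,3,2,1,1,2) (4,3,2,1,2,1) (4,3,2,2,1,1) (4,3,2,4,1,1) (4,3,2,4,1,2) (4,3,2,4,2,1) — 12.
Research=4: (4,3,1,1,2,2) (4,3,1,2,1,2) (4,3,1,2,2,1) (4,3,1,3,1,2) (4,3,1,3,2,1) (4,3,1,3,2,2) (4,3,2,1,1,2) (4,3,2,1,2,1) (4,3,2,2,1,1) (4,3,2,3,1,1) (4,3,2,3,1,2) (4,3,2,3,2,1) (4,3,3,1,1,2) (4,3,3,1,2,1) (4,3,3,1,2,2) (4,3,3,2,1,1) (4,3,3,2,1,2) (4,3,3,2,2,1) — 18.
Summing: 12 + 12 + 12 + 18 = 54.

54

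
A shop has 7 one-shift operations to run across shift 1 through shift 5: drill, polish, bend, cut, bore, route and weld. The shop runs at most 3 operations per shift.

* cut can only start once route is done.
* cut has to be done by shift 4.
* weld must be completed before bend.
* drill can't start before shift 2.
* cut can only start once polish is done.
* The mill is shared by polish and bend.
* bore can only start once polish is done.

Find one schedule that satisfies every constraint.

weld=shift 1, bend=shift 2, bore=shift 3, cut=shift 2, polish=shift 1, route=shift 1, drill=shift 2

Checking: route(shift 1) before cut(shift 2); polish(shift 1) before cut(shift 2); polish(shift 1) before bore(shift 3); weld(shift 1) before bend(shift 2); polish(shift 1) != bend(shift 2); cut=shift 2 in [shift 1,shift 4]; drill=shift 2 in [shift 2,shift 5]; max 3 per shift (cap 3).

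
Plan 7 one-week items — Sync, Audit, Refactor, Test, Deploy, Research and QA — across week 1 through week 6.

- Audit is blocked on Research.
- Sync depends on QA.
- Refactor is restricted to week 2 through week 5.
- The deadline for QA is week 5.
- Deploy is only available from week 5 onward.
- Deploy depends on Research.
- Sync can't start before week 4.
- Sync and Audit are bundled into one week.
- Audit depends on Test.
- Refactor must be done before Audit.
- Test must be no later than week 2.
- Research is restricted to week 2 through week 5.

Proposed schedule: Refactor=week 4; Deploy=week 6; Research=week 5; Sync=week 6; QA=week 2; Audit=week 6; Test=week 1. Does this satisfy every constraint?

Yes, all constraints hold

Refactor must be done before Audit — holds.
Audit depends on Test — holds.
Deploy is only available from week 5 onward — holds.
Test must be no later than week 2 — holds.
Sync depends on QA — holds.
Sync and Audit are bundled into one week — holds.
Audit is blocked on Research — holds.
The deadline for QA is week 5 — holds.
Refactor is restricted to week 2 through week 5 — holds.
Research is restricted to week 2 through week 5 — holds.
Sync can't start before week 4 — holds.
Deploy depends on Research — holds.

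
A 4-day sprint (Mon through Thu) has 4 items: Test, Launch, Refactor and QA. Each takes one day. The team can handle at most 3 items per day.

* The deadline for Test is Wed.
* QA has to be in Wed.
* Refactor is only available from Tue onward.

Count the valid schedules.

35

Splitting on Test: it can be Mon (12), Tue (12), Wed (11). Listing each branch's schedules as (Launch, Refactor, QA):
Test=Mon: (Mon,Tue,Wed) (Mon,Wed,Wed) (Mon,Thu,Wed) (Tue,Tue,Wed) (Tue,Wed,Wed) (Tue,Thu,Wed) (Wed,Tue,Wed) (Wed,Wed,Wed) (Wed,Thu,Wed) (Thu,Tue,Wed) (Thu,Wed,Wed) (Thu,Thu,Wed) — 12.
Test=Tue: (Mon,Tue,Wed) (Mon,Wed,Wed) (Mon,Thu,Wed) (Tue,Tue,Wed) (Tue,Wed,Wed) (Tue,Thu,Wed) (Wed,Tue,Wed) (Wed,Wed,Wed) (Wed,Thu,Wed) (Thu,Tue,Wed) (Thu,Wed,Wed) (Thu,Thu,Wed) — 12.
Test=Wed: (Mon,Tue,Wed) (Mon,Wed,Wed) (Mon,Thu,Wed) (Tue,Tue,Wed) (Tue,Wed,Wed) (Tue,Thu,Wed) (Wed,Tue,Wed) (Wed,Thu,Wed) (Thu,Tue,Wed) (Thu,Wed,Wed) (Thu,Thu,Wed) — 11.
Summing: 12 + 12 + 11 = 35.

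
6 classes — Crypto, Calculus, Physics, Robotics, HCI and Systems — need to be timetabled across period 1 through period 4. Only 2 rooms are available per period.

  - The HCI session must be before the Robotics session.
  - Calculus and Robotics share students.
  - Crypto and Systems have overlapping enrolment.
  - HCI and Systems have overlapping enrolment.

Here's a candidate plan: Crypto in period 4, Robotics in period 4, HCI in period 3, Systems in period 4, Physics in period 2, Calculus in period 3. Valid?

No. Crypto and Systems have overlapping enrolment is not satisfied.

Calculus and Robotics share students — holds.
Only 2 rooms are available per period — violated.
HCI and Systems have overlapping enrolment — holds.
Crypto and Systems have overlapping enrolment — violated.
The HCI session must be before the Robotics session — holds.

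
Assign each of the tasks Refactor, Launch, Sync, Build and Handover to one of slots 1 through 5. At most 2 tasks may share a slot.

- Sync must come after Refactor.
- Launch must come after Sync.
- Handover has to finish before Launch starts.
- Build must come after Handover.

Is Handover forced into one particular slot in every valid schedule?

Handover can be 1 (e.g. Launch=3; Sync=2; Refactor=1; Handover=1; Build=2) or 2 (e.g. Handover=2; Sync=2; Build=3; Launch=3; Refactor=1).

No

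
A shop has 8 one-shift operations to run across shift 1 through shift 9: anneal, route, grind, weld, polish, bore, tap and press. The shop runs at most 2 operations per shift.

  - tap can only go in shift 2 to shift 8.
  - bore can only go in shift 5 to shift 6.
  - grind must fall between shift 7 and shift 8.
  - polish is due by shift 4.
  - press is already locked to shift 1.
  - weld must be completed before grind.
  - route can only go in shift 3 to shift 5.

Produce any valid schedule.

polish in shift 1, press in shift 1, grind in shift 7, tap in shift 2, route in shift 3, bore in shift 5, weld in shift 2, anneal in shift 3

Checking: weld(shift 2) before grind(shift 7); grind=shift 7 in [shift 7,shift 8]; tap=shift 2 in [shift 2,shift 8]; bore=shift 5 in [shift 5,shift 6]; press=shift 1 in [shift 1,shift 1]; route=shift 3 in [shift 3,shift 5]; polish=shift 1 in [shift 1,shift 4]; max 2 per shift (cap 2).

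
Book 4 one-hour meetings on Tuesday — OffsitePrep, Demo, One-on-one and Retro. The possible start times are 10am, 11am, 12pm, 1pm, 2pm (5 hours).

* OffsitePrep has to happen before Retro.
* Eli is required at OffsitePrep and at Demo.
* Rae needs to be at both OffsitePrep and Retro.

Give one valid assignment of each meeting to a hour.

OffsitePrep=10am; One-on-one=10am; Demo=11am; Retro=11am

Checking: OffsitePrep(10am) before Retro(11am); OffsitePrep(10am) != Demo(11am); OffsitePrep(10am) != Retro(11am).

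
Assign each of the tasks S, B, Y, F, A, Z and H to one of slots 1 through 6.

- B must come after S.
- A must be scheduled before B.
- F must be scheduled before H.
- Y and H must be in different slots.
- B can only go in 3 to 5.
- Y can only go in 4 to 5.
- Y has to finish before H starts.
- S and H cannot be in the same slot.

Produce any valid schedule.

S in 1; Z in 1; A in 1; H in 5; Y in 4; B in 3; F in 1

Checking: S(1) before B(3); F(1) before H(5); A(1) before B(3); Y(4) before H(5); Y(4) != H(5); S(1) != H(5); Y=4 in [4,5]; B=3 in [3,5].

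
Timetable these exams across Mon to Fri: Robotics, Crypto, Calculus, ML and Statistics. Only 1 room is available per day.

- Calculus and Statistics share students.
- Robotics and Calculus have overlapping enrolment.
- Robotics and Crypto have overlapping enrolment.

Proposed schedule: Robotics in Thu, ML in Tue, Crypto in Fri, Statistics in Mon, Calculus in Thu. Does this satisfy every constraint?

Invalid. Only 1 room is available per day.

Calculus and Statistics share students — holds.
Robotics and Crypto have overlapping enrolment — holds.
Robotics and Calculus have overlapping enrolment — violated.
Only 1 room is available per day — violated.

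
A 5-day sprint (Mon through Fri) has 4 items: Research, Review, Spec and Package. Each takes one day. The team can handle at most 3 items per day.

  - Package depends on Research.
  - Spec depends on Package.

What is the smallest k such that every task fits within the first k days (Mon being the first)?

The precedence chain requires at least 3 distinct days.
With at most 3 per day and 4 tasks, at least 2 days are needed.
3 works (last occupied day: Wed): for example Package in Tue; Review in Mon; Research in Mon; Spec in Wed.

3 days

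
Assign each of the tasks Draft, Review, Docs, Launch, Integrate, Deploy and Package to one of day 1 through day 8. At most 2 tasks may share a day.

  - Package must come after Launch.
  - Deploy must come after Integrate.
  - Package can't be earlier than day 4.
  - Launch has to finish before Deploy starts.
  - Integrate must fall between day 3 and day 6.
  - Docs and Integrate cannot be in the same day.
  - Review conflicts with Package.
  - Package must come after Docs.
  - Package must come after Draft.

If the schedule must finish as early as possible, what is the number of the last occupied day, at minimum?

The precedence chain requires at least 2 distinct days.
With at most 2 per day and 7 tasks, at least 4 days are needed.
Package can't be placed before day 4, so the schedule must run through at least day 4.
4 works (last occupied day: day 4): for example Launch -> day 1; Docs -> day 2; Draft -> day 1; Review -> day 2; Package -> day 4; Deploy -> day 4; Integrate -> day 3.

4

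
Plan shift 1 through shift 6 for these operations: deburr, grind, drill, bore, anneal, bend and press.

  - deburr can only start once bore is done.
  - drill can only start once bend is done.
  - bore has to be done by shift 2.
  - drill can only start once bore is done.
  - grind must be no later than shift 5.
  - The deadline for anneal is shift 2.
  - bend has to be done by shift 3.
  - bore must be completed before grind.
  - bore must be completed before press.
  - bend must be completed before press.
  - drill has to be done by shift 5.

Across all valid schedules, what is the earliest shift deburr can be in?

Precedence pushes deburr to at least shift 2.
deburr at shift 2 is achievable: bore in shift 1, bend in shift 1, anneal in shift 1, deburr in shift 2, grind in shift 2, drill in shift 2, press in shift 2.

shift 2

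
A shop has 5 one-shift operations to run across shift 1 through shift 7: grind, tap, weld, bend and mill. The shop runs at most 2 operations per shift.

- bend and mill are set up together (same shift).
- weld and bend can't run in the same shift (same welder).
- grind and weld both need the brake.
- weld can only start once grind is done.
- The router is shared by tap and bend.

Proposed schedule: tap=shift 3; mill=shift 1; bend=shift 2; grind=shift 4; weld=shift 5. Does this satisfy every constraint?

Invalid. bend and mill are set up together (same shift).

weld can only start once grind is done — holds.
weld and bend can't run in the same shift (same welder) — holds.
bend and mill are set up together (same shift) — violated.
grind and weld both need the brake — holds.
The shop runs at most 2 operations per shift — holds.
The router is shared by tap and bend — holds.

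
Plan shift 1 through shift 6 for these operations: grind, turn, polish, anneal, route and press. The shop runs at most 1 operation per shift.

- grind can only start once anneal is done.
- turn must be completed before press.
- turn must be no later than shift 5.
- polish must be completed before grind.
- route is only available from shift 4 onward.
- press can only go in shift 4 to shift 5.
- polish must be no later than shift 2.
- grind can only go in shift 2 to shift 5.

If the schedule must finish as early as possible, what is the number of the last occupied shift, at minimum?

The precedence chain requires at least 2 distinct shifts.
With at most 1 per shift and 6 operations, at least 6 shifts are needed.
route can't be placed before shift 4, so the schedule must run through at least shift 4.
6 works (last occupied shift: shift 6): for example grind in shift 5; polish in shift 1; anneal in shift 3; press in shift 4; turn in shift 2; route in shift 6.

shift 6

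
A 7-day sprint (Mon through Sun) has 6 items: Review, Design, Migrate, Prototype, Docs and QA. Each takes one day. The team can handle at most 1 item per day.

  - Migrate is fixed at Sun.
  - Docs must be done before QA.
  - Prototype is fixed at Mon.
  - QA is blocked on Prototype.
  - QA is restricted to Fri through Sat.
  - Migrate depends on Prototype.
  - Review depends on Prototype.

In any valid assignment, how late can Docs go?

Downstream work caps Docs at Fri.
Docs at Fri is achievable: Docs in Fri, Prototype in Mon, Migrate in Sun, Review in Tue, Design in Wed, QA in Sat.

Fri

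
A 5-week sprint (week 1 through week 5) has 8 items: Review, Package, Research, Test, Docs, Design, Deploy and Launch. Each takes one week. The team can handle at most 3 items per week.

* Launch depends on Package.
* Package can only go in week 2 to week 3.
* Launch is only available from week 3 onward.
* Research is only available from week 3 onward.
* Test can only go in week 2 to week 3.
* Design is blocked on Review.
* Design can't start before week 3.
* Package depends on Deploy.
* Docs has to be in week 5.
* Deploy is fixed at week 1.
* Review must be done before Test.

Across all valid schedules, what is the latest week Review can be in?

Downstream work caps Review at week 2.
Review at week 2 is achievable: Design=week 3, Review=week 2, Research=week 4, Package=week 2, Deploy=week 1, Launch=week 3, Test=week 3, Docs=week 5.

week 2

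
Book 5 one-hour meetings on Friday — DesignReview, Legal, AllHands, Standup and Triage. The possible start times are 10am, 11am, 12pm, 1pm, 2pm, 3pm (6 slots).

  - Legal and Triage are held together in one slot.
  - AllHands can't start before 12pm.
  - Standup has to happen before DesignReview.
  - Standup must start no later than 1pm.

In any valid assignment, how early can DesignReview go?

Precedence pushes DesignReview to at least 11am.
DesignReview at 11am is achievable: Legal=10am; Triage=10am; Standup=10am; AllHands=12pm; DesignReview=11am.

11am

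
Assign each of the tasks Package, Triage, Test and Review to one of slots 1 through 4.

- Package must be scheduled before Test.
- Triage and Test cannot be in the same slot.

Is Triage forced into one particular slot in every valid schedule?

No

Triage can be 1 (e.g. Triage=1, Test=2, Package=1, Review=1) or 2 (e.g. Test=3; Triage=2; Review=1; Package=1).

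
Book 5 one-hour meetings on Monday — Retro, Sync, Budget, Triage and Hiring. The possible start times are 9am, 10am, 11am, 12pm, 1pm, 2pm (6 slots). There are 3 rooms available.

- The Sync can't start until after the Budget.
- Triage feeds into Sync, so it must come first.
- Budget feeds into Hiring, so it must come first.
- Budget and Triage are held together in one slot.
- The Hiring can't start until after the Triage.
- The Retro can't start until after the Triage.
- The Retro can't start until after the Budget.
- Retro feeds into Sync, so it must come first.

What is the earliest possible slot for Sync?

11am

Precedence pushes Sync to at least 11am.
Sync at 11am is achievable: Sync=11am; Budget=9am; Triage=9am; Hiring=10am; Retro=10am.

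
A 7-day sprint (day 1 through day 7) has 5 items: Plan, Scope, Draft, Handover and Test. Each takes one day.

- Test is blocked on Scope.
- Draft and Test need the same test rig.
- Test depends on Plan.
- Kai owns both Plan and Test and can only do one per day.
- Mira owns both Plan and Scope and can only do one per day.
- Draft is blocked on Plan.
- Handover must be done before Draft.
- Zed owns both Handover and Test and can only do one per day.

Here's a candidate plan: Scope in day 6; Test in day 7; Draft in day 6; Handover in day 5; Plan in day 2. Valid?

Valid

Kai owns both Plan and Test and can only do one per day — holds.
Test depends on Plan — holds.
Zed owns both Handover and Test and can only do one per day — holds.
Handover must be done before Draft — holds.
Test is blocked on Scope — holds.
Draft is blocked on Plan — holds.
Draft and Test need the same test rig — holds.
Mira owns both Plan and Scope and can only do one per day — holds.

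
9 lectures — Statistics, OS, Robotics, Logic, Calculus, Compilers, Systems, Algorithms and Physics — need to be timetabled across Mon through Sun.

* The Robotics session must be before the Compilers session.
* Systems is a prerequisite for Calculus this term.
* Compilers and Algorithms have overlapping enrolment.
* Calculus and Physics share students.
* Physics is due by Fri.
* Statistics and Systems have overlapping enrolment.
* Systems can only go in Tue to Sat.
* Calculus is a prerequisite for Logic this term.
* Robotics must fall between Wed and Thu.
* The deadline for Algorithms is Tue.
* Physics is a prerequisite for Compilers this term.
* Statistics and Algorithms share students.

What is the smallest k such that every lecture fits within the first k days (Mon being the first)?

The precedence chain requires at least 3 distinct days.
Propagating the time windows through the other constraints, Logic can't land before Thu — that is day 4 counting from Mon — so the schedule must run through at least 4 days.
4 works (last occupied day: Thu): for example Statistics -> Wed; Calculus -> Wed; Robotics -> Wed; Systems -> Tue; Compilers -> Thu; Logic -> Thu; Algorithms -> Mon; OS -> Mon; Physics -> Mon.

4 days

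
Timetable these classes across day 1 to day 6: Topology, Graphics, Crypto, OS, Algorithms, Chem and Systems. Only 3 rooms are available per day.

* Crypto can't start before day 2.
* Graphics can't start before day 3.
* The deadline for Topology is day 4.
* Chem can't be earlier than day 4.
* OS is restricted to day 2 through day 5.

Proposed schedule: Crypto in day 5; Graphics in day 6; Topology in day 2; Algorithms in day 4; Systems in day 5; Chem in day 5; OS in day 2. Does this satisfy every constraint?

The deadline for Topology is day 4 — holds.
OS is restricted to day 2 through day 5 — holds.
Graphics can't start before day 3 — holds.
Chem can't be earlier than day 4 — holds.
Crypto can't start before day 2 — holds.
Only 3 rooms are available per day — holds.

Yes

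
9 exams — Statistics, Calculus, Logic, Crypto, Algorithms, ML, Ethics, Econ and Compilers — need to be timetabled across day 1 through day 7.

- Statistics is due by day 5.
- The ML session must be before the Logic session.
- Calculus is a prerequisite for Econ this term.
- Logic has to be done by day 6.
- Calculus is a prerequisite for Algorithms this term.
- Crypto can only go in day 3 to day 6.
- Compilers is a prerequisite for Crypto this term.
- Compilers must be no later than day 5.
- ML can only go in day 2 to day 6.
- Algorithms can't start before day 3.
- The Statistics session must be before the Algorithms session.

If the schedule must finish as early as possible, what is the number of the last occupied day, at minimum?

The precedence chain requires at least 2 distinct days.
Crypto can't be placed before day 3, so the schedule must run through at least day 3.
3 works (last occupied day: day 3): for example Calculus -> day 1, Econ -> day 2, Ethics -> day 1, Crypto -> day 3, Statistics -> day 1, Logic -> day 3, ML -> day 2, Compilers -> day 1, Algorithms -> day 3.

3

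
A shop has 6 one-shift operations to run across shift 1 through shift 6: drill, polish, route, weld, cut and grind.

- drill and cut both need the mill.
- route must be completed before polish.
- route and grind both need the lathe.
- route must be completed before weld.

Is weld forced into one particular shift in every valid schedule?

weld can be shift 2 (e.g. route in shift 1; polish in shift 2; drill in shift 1; weld in shift 2; cut in shift 2; grind in shift 2) or shift 3 (e.g. drill in shift 1; route in shift 1; cut in shift 2; grind in shift 2; weld in shift 3; polish in shift 2).

No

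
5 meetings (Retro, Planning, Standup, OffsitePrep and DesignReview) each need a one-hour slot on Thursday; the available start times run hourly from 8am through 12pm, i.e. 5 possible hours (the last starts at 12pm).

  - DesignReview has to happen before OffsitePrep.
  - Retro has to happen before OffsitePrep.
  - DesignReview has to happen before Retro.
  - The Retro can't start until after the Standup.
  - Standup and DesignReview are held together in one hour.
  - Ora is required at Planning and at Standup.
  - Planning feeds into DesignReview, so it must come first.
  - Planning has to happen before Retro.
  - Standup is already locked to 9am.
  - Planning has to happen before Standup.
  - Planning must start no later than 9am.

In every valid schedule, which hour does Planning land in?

Planning's window is 8am–9am.
Standup is fixed at 9am, and Planning can't share a hour with Standup.
So Planning must be 8am.

8am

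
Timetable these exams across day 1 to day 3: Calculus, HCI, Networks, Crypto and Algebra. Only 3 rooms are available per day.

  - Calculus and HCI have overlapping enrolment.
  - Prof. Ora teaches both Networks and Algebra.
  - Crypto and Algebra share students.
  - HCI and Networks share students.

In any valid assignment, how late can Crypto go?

day 3

Crypto at day 3 is achievable: Algebra -> day 2; Networks -> day 1; HCI -> day 2; Crypto -> day 3; Calculus -> day 1.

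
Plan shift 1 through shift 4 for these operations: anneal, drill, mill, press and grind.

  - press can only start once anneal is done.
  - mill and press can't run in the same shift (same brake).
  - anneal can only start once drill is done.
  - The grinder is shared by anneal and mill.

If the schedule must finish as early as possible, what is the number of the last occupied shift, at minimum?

shift 3

The precedence chain requires at least 3 distinct shifts.
3 works (last occupied shift: shift 3): for example mill -> shift 1, anneal -> shift 2, drill -> shift 1, grind -> shift 1, press -> shift 3.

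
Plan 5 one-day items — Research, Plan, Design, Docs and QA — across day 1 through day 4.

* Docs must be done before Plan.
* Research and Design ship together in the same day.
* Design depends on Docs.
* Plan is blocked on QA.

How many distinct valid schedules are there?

Splitting on Research: it can be day 2 (6), day 3 (11), day 4 (14). Listing each branch's schedules as (Plan, Design, Docs, QA) by day number:
Research=day 2: (2,2,1,1) (3,2,1,1) (3,2,1,2) (4,2,1,1) (4,2,1,2) (4,2,1,3) — 6.
Research=day 3: (2,3,1,1) (3,3,1,1) (3,3,1,2) (3,3,2,1) (3,3,2,2) (4,3,1,1) (4,3,1,2) (4,3,1,3) (4,3,2,1) (4,3,2,2) (4,3,2,3) — 11.
Research=day 4: (2,4,1,1) (3,4,1,1) (3,4,1,2) (3,4,2,1) (3,4,2,2) (4,4,1,1) (4,4,1,2) (4,4,1,3) (4,4,2,1) (4,4,2,2) (4,4,2,3) (4,4,3,1) (4,4,3,2) (4,4,3,3) — 14.
Summing: 6 + 11 + 14 = 31.

31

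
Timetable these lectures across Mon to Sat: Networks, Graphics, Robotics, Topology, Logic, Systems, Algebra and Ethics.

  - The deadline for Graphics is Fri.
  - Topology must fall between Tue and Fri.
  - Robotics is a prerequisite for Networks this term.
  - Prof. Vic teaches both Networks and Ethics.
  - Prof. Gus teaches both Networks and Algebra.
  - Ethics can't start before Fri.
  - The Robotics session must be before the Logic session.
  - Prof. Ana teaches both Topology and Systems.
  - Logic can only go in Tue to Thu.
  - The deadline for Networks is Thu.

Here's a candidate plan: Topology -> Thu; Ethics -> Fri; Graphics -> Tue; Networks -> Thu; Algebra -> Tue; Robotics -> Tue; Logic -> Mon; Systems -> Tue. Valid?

Invalid. The Robotics session must be before the Logic session.

Robotics is a prerequisite for Networks this term — holds.
Prof. Gus teaches both Networks and Algebra — holds.
Prof. Ana teaches both Topology and Systems — holds.
The deadline for Networks is Thu — holds.
Prof. Vic teaches both Networks and Ethics — holds.
Ethics can't start before Fri — holds.
The deadline for Graphics is Fri — holds.
Topology must fall between Tue and Fri — holds.
Logic can only go in Tue to Thu — violated.
The Robotics session must be before the Logic session — violated.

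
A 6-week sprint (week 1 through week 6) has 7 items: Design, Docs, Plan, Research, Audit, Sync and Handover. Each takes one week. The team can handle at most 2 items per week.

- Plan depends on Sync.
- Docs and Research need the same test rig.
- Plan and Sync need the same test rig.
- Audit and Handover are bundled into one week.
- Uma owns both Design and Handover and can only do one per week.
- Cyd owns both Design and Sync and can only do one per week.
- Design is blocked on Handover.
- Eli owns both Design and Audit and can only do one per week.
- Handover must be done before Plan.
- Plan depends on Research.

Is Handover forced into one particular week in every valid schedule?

Handover can be week 1 (e.g. Plan -> week 3; Design -> week 3; Sync -> week 2; Docs -> week 4; Handover -> week 1; Audit -> week 1; Research -> week 2) or week 2 (e.g. Plan in week 3, Research in week 1, Audit in week 2, Handover in week 2, Sync in week 1, Design in week 3, Docs in week 4).

No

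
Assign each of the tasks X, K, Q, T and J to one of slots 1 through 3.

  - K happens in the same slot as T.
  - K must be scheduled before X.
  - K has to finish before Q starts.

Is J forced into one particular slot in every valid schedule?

J can be 1 (e.g. K in 1, J in 1, Q in 2, X in 2, T in 1) or 2 (e.g. Q=2, T=1, J=2, X=2, K=1).

No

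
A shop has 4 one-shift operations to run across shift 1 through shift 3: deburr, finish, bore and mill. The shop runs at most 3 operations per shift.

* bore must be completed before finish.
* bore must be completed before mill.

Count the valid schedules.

Splitting on deburr: it can be shift 1 (5), shift 2 (5), shift 3 (5). Listing each branch's schedules as (finish, bore, mill) by shift number:
deburr=shift 1: (2,1,2) (2,1,3) (3,1,2) (3,1,3) (3,2,3) — 5.
deburr=shift 2: (2,1,2) (2,1,3) (3,1,2) (3,1,3) (3,2,3) — 5.
deburr=shift 3: (2,1,2) (2,1,3) (3,1,2) (3,1,3) (3,2,3) — 5.
Summing: 5 + 5 + 5 = 15.

15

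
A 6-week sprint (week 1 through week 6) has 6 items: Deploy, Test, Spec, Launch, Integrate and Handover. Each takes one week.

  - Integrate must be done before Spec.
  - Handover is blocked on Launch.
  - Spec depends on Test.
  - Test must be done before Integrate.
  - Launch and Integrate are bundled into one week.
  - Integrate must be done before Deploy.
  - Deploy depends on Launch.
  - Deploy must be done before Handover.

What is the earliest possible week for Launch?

Launch must be in the same week as Integrate, which can't be before week 2, so Launch is at least week 2; downstream work caps Launch at week 4.
Launch at week 2 is achievable: Handover -> week 4, Deploy -> week 3, Integrate -> week 2, Launch -> week 2, Spec -> week 3, Test -> week 1.

week 2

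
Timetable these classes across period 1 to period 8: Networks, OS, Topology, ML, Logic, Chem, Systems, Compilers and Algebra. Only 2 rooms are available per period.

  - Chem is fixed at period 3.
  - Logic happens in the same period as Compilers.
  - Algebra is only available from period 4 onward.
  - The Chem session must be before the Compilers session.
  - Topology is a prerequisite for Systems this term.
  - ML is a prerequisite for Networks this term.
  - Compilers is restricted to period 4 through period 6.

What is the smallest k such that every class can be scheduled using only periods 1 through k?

The precedence chain requires at least 2 distinct periods.
With at most 2 per period and 9 classes, at least 5 periods are needed.
Compilers can't be placed before period 4, so the schedule must run through at least period 4.
5 works (last occupied period: period 5): for example Compilers in period 4; Chem in period 3; Networks in period 2; Algebra in period 5; OS in period 3; Logic in period 4; Systems in period 2; ML in period 1; Topology in period 1.

5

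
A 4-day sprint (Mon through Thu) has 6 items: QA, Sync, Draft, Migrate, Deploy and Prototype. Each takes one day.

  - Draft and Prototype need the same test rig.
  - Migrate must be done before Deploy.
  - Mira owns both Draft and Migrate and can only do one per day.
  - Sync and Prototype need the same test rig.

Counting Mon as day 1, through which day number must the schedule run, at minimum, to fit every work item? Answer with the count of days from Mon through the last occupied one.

The precedence chain requires at least 2 distinct days.
2 works (last occupied day: Tue): for example Migrate -> Mon, Draft -> Tue, QA -> Mon, Deploy -> Tue, Sync -> Tue, Prototype -> Mon.

2 days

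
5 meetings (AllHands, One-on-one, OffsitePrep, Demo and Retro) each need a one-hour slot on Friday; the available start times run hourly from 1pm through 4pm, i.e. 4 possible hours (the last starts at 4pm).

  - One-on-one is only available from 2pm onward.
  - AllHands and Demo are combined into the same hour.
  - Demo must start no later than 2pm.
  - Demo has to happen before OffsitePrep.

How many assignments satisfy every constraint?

60

Splitting on AllHands: it can be 1pm (36), 2pm (24). Listing each branch's schedules as (One-on-one, OffsitePrep, Demo, Retro):
AllHands=1pm: (2pm,2pm,1pm,1pm) (2pm,2pm,1pm,2pm) (2pm,2pm,1pm,3pm) (2pm,2pm,1pm,4pm) (2pm,3pm,1pm,1pm) (2pm,3pm,1pm,2pm) (2pm,3pm,1pm,3pm) (2pm,3pm,1pm,4pm) (2pm,4pm,1pm,1pm) (2pm,4pm,1pm,2pm) (2pm,4pm,1pm,3pm) (2pm,4pm,1pm,4pm) (3pm,2pm,1pm,1pm) (3pm,2pm,1pm,2pm) (3pm,2pm,1pm,3pm) (3pm,2pm,1pm,4pm) (3pm,3pm,1pm,1pm) (3pm,3pm,1pm,2pm) (3pm,3pm,1pm,3pm) (3pm,3pm,1pm,4pm) (3pm,4pm,1pm,1pm) (3pm,4pm,1pm,2pm) (3pm,4pm,1pm,3pm) (3pm,4pm,1pm,4pm) (4pm,2pm,1pm,1pm) (4pm,2pm,1pm,2pm) (4pm,2pm,1pm,3pm) (4pm,2pm,1pm,4pm) (4pm,3pm,1pm,1pm) (4pm,3pm,1pm,2pm) (4pm,3pm,1pm,3pm) (4pm,3pm,1pm,4pm) (4pm,4pm,1pm,1pm) (4pm,4pm,1pm,2pm) (4pm,4pm,1pm,3pm) (4pm,4pm,1pm,4pm) — 36.
AllHands=2pm: (2pm,3pm,2pm,1pm) (2pm,3pm,2pm,2pm) (2pm,3pm,2pm,3pm) (2pm,3pm,2pm,4pm) (2pm,4pm,2pm,1pm) (2pm,4pm,2pm,2pm) (2pm,4pm,2pm,3pm) (2pm,4pm,2pm,4pm) (3pm,3pm,2pm,1pm) (3pm,3pm,2pm,2pm) (3pm,3pm,2pm,3pm) (3pm,3pm,2pm,4pm) (3pm,4pm,2pm,1pm) (3pm,4pm,2pm,2pm) (3pm,4pm,2pm,3pm) (3pm,4pm,2pm,4pm) (4pm,3pm,2pm,1pm) (4pm,3pm,2pm,2pm) (4pm,3pm,2pm,3pm) (4pm,3pm,2pm,4pm) (4pm,4pm,2pm,1pm) (4pm,4pm,2pm,2pm) (4pm,4pm,2pm,3pm) (4pm,4pm,2pm,4pm) — 24.
Summing: 36 + 24 = 60.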